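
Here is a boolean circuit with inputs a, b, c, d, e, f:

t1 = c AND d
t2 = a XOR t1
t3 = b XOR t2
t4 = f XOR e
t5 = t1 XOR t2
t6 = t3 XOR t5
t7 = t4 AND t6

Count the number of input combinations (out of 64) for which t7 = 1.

16

t7 = t4 AND t6 must be 1, so both t4 = 1 and t6 = 1.
t4 = f XOR e must be 1, so f and e differ.
t6 = t3 XOR t5 must be 1, so t3 and t5 differ.
Enumerating the 64 input combinations, 16 give t7 = 1 and 48 give t7 = 0.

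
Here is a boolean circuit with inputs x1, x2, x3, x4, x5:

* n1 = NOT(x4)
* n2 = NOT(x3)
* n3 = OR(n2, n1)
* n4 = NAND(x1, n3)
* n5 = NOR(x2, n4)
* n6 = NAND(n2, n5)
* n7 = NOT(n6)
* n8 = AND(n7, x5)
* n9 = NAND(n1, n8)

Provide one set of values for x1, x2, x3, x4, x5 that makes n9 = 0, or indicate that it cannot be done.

x1=1, x2=0, x3=0, x4=0, x5=1

Check with x1=1, x2=0, x3=0, x4=0, x5=1:
n1 = NOT(x4) = NOT 0 = 1
n2 = NOT(x3) = NOT 0 = 1
n3 = OR(n2, n1) = OR(1, 1) = 1
n4 = NAND(x1, n3) = NAND(1, 1) = 0
n5 = NOR(x2, n4) = NOR(0, 0) = 1
n6 = NAND(n2, n5) = NAND(1, 1) = 0
n7 = NOT(n6) = NOT 0 = 1
n8 = AND(n7, x5) = AND(1, 1) = 1
n9 = NAND(n1, n8) = NAND(1, 1) = 0
So n9 = 0 as required.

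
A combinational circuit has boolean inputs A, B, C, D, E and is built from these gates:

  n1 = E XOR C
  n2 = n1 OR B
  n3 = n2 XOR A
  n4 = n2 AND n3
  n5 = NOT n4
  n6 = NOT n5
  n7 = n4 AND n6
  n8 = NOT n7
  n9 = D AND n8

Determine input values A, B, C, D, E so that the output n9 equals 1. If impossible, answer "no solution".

A=1 B=0 C=0 D=1 E=0

Check with A=1 B=0 C=0 D=1 E=0:
n1 = E XOR C = 0 XOR 0 = 0
n2 = n1 OR B = 0 OR 0 = 0
n3 = n2 XOR A = 0 XOR 1 = 1
n4 = n2 AND n3 = 0 AND 1 = 0
n5 = NOT n4 = NOT 0 = 1
n6 = NOT n5 = NOT 1 = 0
n7 = n4 AND n6 = 0 AND 0 = 0
n8 = NOT n7 = NOT 0 = 1
n9 = D AND n8 = 1 AND 1 = 1
So n9 = 1 as required.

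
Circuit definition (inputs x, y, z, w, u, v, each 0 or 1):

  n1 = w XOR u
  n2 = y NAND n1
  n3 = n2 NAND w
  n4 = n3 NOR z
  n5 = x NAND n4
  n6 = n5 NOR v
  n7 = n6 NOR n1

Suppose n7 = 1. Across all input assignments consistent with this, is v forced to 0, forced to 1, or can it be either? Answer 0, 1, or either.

Both values of v occur among assignments with n7 = 1:
  v=0: x=0, y=0, z=0, w=0, u=0, v=0
  v=1: x=0, y=0, z=0, w=0, u=0, v=1

either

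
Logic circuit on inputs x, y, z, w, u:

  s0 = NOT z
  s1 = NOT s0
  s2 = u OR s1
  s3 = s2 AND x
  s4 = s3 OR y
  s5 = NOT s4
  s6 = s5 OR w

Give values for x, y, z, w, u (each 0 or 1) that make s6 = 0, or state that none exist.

x=1, y=1, z=1, w=0, u=1

Check with x=1, y=1, z=1, w=0, u=1:
s0 = NOT z = NOT 1 = 0
s1 = NOT s0 = NOT 0 = 1
s2 = u OR s1 = 1 OR 1 = 1
s3 = s2 AND x = 1 AND 1 = 1
s4 = s3 OR y = 1 OR 1 = 1
s5 = NOT s4 = NOT 1 = 0
s6 = s5 OR w = 0 OR 0 = 0
So s6 = 0 as required.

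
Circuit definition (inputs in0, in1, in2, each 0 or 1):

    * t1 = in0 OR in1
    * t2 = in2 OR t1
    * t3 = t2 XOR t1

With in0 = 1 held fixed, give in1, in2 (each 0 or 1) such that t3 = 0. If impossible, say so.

in1=0, in2=1

t3 = t2 XOR t1 must be 0, so t2 and t1 are equal.
Check with in0 = 1 and in1=0, in2=1:
t1 = in0 OR in1 = 1 OR 0 = 1
t2 = in2 OR t1 = 1 OR 1 = 1
t3 = t2 XOR t1 = 1 XOR 1 = 0
So t3 = 0.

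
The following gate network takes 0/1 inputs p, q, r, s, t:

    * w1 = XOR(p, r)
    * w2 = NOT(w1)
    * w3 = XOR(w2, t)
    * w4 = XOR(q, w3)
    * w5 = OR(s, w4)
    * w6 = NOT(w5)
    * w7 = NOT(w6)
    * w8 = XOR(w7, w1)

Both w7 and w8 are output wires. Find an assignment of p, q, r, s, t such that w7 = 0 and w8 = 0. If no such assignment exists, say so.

Check with p=1, q=1, r=1, s=0, t=0:
w1 = XOR(p, r) = XOR(1, 1) = 0
w2 = NOT(w1) = NOT 0 = 1
w3 = XOR(w2, t) = XOR(1, 0) = 1
w4 = XOR(q, w3) = XOR(1, 1) = 0
w5 = OR(s, w4) = OR(0, 0) = 0
w6 = NOT(w5) = NOT 0 = 1
w7 = NOT(w6) = NOT 1 = 0
w8 = XOR(w7, w1) = XOR(0, 0) = 0
So w7 = 0 and w8 = 0.

p=1, q=1, r=1, s=0, t=0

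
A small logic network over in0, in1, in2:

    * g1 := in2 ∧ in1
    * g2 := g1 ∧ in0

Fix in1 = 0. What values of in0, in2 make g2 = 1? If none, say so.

With in1 = 0 fixed, none of the 4 settings of in0, in2 give g2 = 1.
For example, with in0=0, in2=0:
g1 = in2 ∧ in1 = 0 ∧ 0 = 0
g2 = g1 ∧ in0 = 0 ∧ 0 = 0
giving g2 = 0 ≠ 1.

no solution exists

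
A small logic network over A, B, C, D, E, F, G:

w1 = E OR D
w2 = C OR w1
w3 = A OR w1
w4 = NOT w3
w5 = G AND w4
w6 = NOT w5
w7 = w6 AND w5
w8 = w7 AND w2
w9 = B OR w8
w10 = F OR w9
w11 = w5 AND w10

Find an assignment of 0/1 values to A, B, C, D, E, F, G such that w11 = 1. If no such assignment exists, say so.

A=0, B=1, C=0, D=0, E=0, F=1, G=1

w11 = w5 AND w10 must be 1, so both w5 = 1 and w10 = 1.
Check with A=0, B=1, C=0, D=0, E=0, F=1, G=1:
w1 = E OR D = 0 OR 0 = 0
w2 = C OR w1 = 0 OR 0 = 0
w3 = A OR w1 = 0 OR 0 = 0
w4 = NOT w3 = NOT 0 = 1
w5 = G AND w4 = 1 AND 1 = 1
w6 = NOT w5 = NOT 1 = 0
w7 = w6 AND w5 = 0 AND 1 = 0
w8 = w7 AND w2 = 0 AND 0 = 0
w9 = B OR w8 = 1 OR 0 = 1
w10 = F OR w9 = 1 OR 1 = 1
w11 = w5 AND w10 = 1 AND 1 = 1
So w11 = 1 as required.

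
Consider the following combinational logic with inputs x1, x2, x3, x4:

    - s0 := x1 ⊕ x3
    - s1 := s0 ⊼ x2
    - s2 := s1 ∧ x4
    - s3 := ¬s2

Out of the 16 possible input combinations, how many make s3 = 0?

s3 = ¬s2 must be 0, so s2 = 1.
s2 = s1 ∧ x4 must be 1, so both s1 = 1 and x4 = 1.
s1 = s0 ⊼ x2 must be 1, so at least one of s0, x2 is 0.
Enumerating the 16 input combinations, 6 give s3 = 0 and 10 give s3 = 1.

6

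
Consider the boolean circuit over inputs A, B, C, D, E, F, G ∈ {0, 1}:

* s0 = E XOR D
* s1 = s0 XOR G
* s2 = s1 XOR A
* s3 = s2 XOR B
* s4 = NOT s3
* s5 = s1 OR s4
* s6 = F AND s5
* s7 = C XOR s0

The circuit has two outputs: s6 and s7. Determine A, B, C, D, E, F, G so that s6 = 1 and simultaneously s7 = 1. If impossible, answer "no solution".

A=1, B=1, C=0, D=0, E=1, F=1, G=0

Check with A=1, B=1, C=0, D=0, E=1, F=1, G=0:
s0 = E XOR D = 1 XOR 0 = 1
s1 = s0 XOR G = 1 XOR 0 = 1
s2 = s1 XOR A = 1 XOR 1 = 0
s3 = s2 XOR B = 0 XOR 1 = 1
s4 = NOT s3 = NOT 1 = 0
s5 = s1 OR s4 = 1 OR 0 = 1
s6 = F AND s5 = 1 AND 1 = 1
s7 = C XOR s0 = 0 XOR 1 = 1
So s6 = 1 and s7 = 1.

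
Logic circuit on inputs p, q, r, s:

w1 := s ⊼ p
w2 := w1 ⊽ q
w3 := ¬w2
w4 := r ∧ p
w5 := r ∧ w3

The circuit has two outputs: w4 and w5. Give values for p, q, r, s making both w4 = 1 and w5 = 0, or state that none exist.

Check with p=1, q=0, r=1, s=1:
w1 = s ⊼ p = 1 ⊼ 1 = 0
w2 = w1 ⊽ q = 0 ⊽ 0 = 1
w3 = ¬w2 = ¬1 = 0
w4 = r ∧ p = 1 ∧ 1 = 1
w5 = r ∧ w3 = 1 ∧ 0 = 0
So w4 = 1 and w5 = 0.

p=1, q=0, r=1, s=1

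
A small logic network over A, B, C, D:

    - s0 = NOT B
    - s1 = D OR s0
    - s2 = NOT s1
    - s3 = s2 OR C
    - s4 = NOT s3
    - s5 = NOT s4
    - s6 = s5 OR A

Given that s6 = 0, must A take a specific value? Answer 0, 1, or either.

0

s6 = s5 OR A must be 0, so both s5 = 0 and A = 0.
s5 = NOT s4 must be 0, so s4 = 1.
Every assignment with s6 = 0 has A = 0; there are 3 such assignment(s).
  A=0, B=0, C=0, D=0
  A=0, B=0, C=0, D=1
  A=0, B=1, C=0, D=1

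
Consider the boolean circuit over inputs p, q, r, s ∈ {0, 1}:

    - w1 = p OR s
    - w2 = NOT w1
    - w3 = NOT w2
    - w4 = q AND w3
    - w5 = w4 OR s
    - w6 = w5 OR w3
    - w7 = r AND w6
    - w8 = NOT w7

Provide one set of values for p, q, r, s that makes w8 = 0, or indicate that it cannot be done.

p=0, q=1, r=1, s=1

w8 = NOT w7 must be 0, so w7 = 1.
w7 = r AND w6 must be 1, so both r = 1 and w6 = 1.
Check with p=0, q=1, r=1, s=1:
w1 = p OR s = 0 OR 1 = 1
w2 = NOT w1 = NOT 1 = 0
w3 = NOT w2 = NOT 0 = 1
w4 = q AND w3 = 1 AND 1 = 1
w5 = w4 OR s = 1 OR 1 = 1
w6 = w5 OR w3 = 1 OR 1 = 1
w7 = r AND w6 = 1 AND 1 = 1
w8 = NOT w7 = NOT 1 = 0
So w8 = 0 as required.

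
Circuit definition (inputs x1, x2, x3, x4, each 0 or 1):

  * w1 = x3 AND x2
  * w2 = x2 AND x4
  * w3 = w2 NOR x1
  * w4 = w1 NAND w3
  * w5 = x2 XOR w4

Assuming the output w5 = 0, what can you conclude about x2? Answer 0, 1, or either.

1

w5 = x2 XOR w4 must be 0, so x2 and w4 are equal.
Every assignment with w5 = 0 has x2 = 1; there are 7 such assignment(s).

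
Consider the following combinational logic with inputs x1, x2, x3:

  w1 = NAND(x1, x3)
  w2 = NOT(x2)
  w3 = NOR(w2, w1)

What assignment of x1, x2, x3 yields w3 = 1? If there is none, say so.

x1=1 x2=1 x3=1

Check with x1=1 x2=1 x3=1:
w1 = NAND(x1, x3) = NAND(1, 1) = 0
w2 = NOT(x2) = NOT 1 = 0
w3 = NOR(w2, w1) = NOR(0, 0) = 1
So w3 = 1 as required.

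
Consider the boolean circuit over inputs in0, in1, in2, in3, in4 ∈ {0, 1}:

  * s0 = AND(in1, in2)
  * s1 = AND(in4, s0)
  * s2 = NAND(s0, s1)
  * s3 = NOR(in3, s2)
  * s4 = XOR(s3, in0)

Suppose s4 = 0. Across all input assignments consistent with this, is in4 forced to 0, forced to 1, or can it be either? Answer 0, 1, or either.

either

Both values of in4 occur among assignments with s4 = 0:
  in4=0: in0=0, in1=0, in2=0, in3=0, in4=0
  in4=1: in0=0, in1=0, in2=0, in3=0, in4=1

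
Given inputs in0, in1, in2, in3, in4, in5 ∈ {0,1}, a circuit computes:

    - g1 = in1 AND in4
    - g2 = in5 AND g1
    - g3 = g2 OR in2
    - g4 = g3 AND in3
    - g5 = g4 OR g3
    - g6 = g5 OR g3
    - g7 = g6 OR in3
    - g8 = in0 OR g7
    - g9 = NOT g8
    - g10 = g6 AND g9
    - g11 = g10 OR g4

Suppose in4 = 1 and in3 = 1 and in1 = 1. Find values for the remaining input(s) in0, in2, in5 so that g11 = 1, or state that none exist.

in0=0 in2=0 in5=1

g11 = g10 OR g4 must be 1, so at least one of g10, g4 is 1.
Check with in4 = 1 and in3 = 1 and in1 = 1 and in0=0, in2=0, in5=1:
g1 = in1 AND in4 = 1 AND 1 = 1
g2 = in5 AND g1 = 1 AND 1 = 1
g3 = g2 OR in2 = 1 OR 0 = 1
g4 = g3 AND in3 = 1 AND 1 = 1
g5 = g4 OR g3 = 1 OR 1 = 1
g6 = g5 OR g3 = 1 OR 1 = 1
g7 = g6 OR in3 = 1 OR 1 = 1
g8 = in0 OR g7 = 0 OR 1 = 1
g9 = NOT g8 = NOT 1 = 0
g10 = g6 AND g9 = 1 AND 0 = 0
g11 = g10 OR g4 = 0 OR 1 = 1
So g11 = 1.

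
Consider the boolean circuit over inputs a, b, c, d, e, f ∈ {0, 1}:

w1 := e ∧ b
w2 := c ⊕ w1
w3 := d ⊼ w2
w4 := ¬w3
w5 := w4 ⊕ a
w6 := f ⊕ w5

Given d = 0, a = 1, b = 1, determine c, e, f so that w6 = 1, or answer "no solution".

w6 = f ⊕ w5 must be 1, so f and w5 differ.
Check with d = 0, a = 1, b = 1 and c=1, e=0, f=0:
w1 = e ∧ b = 0 ∧ 1 = 0
w2 = c ⊕ w1 = 1 ⊕ 0 = 1
w3 = d ⊼ w2 = 0 ⊼ 1 = 1
w4 = ¬w3 = ¬1 = 0
w5 = w4 ⊕ a = 0 ⊕ 1 = 1
w6 = f ⊕ w5 = 0 ⊕ 1 = 1
So w6 = 1.

c=1 e=0 f=0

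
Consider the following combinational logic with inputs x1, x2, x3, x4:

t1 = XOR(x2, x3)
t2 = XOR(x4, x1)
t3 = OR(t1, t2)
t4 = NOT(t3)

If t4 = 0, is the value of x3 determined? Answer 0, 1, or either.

Both values of x3 occur among assignments with t4 = 0:
  x3=0: x1=0, x2=0, x3=0, x4=1
  x3=1: x1=0, x2=0, x3=1, x4=0

either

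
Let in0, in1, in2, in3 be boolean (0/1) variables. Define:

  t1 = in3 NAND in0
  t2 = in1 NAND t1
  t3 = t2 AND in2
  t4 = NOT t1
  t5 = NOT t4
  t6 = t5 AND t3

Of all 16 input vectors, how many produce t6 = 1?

3

t6 = t5 AND t3 must be 1, so both t5 = 1 and t3 = 1.
t5 = NOT t4 must be 1, so t4 = 0.
Satisfying assignments:
  in0=0, in1=0, in2=1, in3=0
  in0=0, in1=0, in2=1, in3=1
  in0=1, in1=0, in2=1, in3=0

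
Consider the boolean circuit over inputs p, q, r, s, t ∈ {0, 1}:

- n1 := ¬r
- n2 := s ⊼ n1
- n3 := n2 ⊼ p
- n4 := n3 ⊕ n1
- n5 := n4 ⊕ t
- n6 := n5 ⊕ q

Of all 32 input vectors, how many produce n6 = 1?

n6 = n5 ⊕ q must be 1, so n5 and q differ.
Enumerating the 32 input combinations, 16 give n6 = 1 and 16 give n6 = 0.

16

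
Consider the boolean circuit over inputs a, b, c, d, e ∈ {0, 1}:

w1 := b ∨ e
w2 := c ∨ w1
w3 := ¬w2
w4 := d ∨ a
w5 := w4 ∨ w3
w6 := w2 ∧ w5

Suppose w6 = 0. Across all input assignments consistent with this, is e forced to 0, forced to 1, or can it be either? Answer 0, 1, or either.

either

Both values of e occur among assignments with w6 = 0:
  e=0: a=0, b=0, c=0, d=0, e=0
  e=1: a=0, b=0, c=0, d=0, e=1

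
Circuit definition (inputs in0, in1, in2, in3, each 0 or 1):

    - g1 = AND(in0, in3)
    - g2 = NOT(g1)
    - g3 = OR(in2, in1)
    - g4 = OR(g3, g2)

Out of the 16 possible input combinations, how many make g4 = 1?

g4 = OR(g3, g2) must be 1, so at least one of g3, g2 is 1.
Enumerating the 16 input combinations, 15 give g4 = 1 and 1 give g4 = 0.

15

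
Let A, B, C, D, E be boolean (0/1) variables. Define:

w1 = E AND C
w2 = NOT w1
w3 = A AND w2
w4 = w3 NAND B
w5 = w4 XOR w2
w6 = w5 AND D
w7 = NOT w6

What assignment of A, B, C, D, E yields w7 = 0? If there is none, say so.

A=1, B=0, C=1, D=1, E=1

w7 = NOT w6 must be 0, so w6 = 1.
w6 = w5 AND D must be 1, so both w5 = 1 and D = 1.
Check with A=1, B=0, C=1, D=1, E=1:
w1 = E AND C = 1 AND 1 = 1
w2 = NOT w1 = NOT 1 = 0
w3 = A AND w2 = 1 AND 0 = 0
w4 = w3 NAND B = 0 NAND 0 = 1
w5 = w4 XOR w2 = 1 XOR 0 = 1
w6 = w5 AND D = 1 AND 1 = 1
w7 = NOT w6 = NOT 1 = 0
So w7 = 0 as required.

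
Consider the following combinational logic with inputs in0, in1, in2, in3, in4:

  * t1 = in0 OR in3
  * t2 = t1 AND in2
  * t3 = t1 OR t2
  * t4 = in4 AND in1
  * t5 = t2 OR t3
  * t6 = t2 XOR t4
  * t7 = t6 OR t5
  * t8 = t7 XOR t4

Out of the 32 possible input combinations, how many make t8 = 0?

14

t8 = t7 XOR t4 must be 0, so t7 and t4 are equal.
Enumerating the 32 input combinations, 14 give t8 = 0 and 18 give t8 = 1.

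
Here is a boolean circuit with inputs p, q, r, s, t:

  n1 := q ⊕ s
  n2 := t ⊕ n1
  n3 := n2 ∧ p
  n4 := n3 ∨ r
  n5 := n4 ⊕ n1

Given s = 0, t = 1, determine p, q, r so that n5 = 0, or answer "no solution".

p=0, q=1, r=1

n5 = n4 ⊕ n1 must be 0, so n4 and n1 are equal.
Check with s = 0, t = 1 and p=0, q=1, r=1:
n1 = q ⊕ s = 1 ⊕ 0 = 1
n2 = t ⊕ n1 = 1 ⊕ 1 = 0
n3 = n2 ∧ p = 0 ∧ 0 = 0
n4 = n3 ∨ r = 0 ∨ 1 = 1
n5 = n4 ⊕ n1 = 1 ⊕ 1 = 0
So n5 = 0.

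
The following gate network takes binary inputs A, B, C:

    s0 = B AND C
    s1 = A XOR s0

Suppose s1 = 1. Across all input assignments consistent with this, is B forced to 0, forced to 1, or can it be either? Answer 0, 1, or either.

either

Both values of B occur among assignments with s1 = 1:
  B=0: A=1, B=0, C=0
  B=1: A=0, B=1, C=1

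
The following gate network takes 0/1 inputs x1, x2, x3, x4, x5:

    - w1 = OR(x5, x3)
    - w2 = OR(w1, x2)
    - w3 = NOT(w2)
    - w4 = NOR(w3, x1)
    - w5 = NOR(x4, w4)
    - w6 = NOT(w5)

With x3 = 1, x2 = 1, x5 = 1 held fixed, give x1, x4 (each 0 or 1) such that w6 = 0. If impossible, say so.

w6 = NOT(w5) must be 0, so w5 = 1.
Check with x3 = 1, x2 = 1, x5 = 1 and x1=1, x4=0:
w1 = OR(x5, x3) = OR(1, 1) = 1
w2 = OR(w1, x2) = OR(1, 1) = 1
w3 = NOT(w2) = NOT 1 = 0
w4 = NOR(w3, x1) = NOR(0, 1) = 0
w5 = NOR(x4, w4) = NOR(0, 0) = 1
w6 = NOT(w5) = NOT 1 = 0
So w6 = 0.

x1=1, x4=0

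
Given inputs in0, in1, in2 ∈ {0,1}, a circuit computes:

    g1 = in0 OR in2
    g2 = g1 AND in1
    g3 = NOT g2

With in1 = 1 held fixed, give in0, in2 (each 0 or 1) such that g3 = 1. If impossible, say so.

in0=0, in2=0

g3 = NOT g2 must be 1, so g2 = 0.
Check with in1 = 1 and in0=0, in2=0:
g1 = in0 OR in2 = 0 OR 0 = 0
g2 = g1 AND in1 = 0 AND 1 = 0
g3 = NOT g2 = NOT 0 = 1
So g3 = 1.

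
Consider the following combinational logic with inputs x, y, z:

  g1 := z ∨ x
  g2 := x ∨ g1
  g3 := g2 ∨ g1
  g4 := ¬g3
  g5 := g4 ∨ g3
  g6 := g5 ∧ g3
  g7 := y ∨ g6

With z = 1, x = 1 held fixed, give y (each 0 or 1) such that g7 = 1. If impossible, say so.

Check with z = 1, x = 1 and y=1:
g1 = z ∨ x = 1 ∨ 1 = 1
g2 = x ∨ g1 = 1 ∨ 1 = 1
g3 = g2 ∨ g1 = 1 ∨ 1 = 1
g4 = ¬g3 = ¬1 = 0
g5 = g4 ∨ g3 = 0 ∨ 1 = 1
g6 = g5 ∧ g3 = 1 ∧ 1 = 1
g7 = y ∨ g6 = 1 ∨ 1 = 1
So g7 = 1.

y=1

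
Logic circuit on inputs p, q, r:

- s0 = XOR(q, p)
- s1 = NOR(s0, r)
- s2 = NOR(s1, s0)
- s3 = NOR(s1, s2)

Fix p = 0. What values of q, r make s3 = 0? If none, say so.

q=0, r=0

s3 = NOR(s1, s2) must be 0, so at least one of s1, s2 is 1.
Check with p = 0 and q=0, r=0:
s0 = XOR(q, p) = XOR(0, 0) = 0
s1 = NOR(s0, r) = NOR(0, 0) = 1
s2 = NOR(s1, s0) = NOR(1, 0) = 0
s3 = NOR(s1, s2) = NOR(1, 0) = 0
So s3 = 0.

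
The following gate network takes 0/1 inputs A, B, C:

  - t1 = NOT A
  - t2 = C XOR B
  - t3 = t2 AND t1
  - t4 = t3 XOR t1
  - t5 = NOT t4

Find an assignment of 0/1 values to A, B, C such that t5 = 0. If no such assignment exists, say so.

A=0, B=1, C=1

t5 = NOT t4 must be 0, so t4 = 1.
t4 = t3 XOR t1 must be 1, so t3 and t1 differ.
Check with A=0, B=1, C=1:
t1 = NOT A = NOT 0 = 1
t2 = C XOR B = 1 XOR 1 = 0
t3 = t2 AND t1 = 0 AND 1 = 0
t4 = t3 XOR t1 = 0 XOR 1 = 1
t5 = NOT t4 = NOT 1 = 0
So t5 = 0 as required.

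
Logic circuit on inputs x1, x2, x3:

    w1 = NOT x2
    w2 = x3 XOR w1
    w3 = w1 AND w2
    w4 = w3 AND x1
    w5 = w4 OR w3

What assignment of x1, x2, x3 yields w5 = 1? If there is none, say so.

x1=1 x2=0 x3=0

w5 = w4 OR w3 must be 1, so at least one of w4, w3 is 1.
Check with x1=1 x2=0 x3=0:
w1 = NOT x2 = NOT 0 = 1
w2 = x3 XOR w1 = 0 XOR 1 = 1
w3 = w1 AND w2 = 1 AND 1 = 1
w4 = w3 AND x1 = 1 AND 1 = 1
w5 = w4 OR w3 = 1 OR 1 = 1
So w5 = 1 as required.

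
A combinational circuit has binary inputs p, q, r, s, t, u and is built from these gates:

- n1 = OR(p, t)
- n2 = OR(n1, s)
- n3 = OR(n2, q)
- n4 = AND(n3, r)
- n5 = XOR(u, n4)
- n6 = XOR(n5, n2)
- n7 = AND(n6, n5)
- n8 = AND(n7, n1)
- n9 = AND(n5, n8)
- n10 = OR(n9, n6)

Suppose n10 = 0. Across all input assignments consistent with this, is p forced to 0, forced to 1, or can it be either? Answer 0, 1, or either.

either

Both values of p occur among assignments with n10 = 0:
  p=0: p=0, q=0, r=0, s=0, t=0, u=0
  p=1: p=1, q=0, r=0, s=0, t=0, u=1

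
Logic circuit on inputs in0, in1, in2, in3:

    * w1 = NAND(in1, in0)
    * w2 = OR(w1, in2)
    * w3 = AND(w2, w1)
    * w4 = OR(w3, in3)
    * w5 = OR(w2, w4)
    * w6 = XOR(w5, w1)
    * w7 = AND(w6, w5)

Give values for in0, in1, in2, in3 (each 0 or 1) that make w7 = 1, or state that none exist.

w7 = AND(w6, w5) must be 1, so both w6 = 1 and w5 = 1.
w6 = XOR(w5, w1) must be 1, so w5 and w1 differ.
Check with in0=1 in1=1 in2=1 in3=0:
w1 = NAND(in1, in0) = NAND(1, 1) = 0
w2 = OR(w1, in2) = OR(0, 1) = 1
w3 = AND(w2, w1) = AND(1, 0) = 0
w4 = OR(w3, in3) = OR(0, 0) = 0
w5 = OR(w2, w4) = OR(1, 0) = 1
w6 = XOR(w5, w1) = XOR(1, 0) = 1
w7 = AND(w6, w5) = AND(1, 1) = 1
So w7 = 1 as required.

in0=1 in1=1 in2=1 in3=0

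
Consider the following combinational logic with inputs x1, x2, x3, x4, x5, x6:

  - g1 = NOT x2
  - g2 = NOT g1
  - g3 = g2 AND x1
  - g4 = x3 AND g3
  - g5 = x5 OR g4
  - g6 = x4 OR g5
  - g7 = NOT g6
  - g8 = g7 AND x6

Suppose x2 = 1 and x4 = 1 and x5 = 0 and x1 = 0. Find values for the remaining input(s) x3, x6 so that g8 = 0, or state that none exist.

x3=1, x6=0

g8 = g7 AND x6 must be 0, so at least one of g7, x6 is 0.
Check with x2 = 1 and x4 = 1 and x5 = 0 and x1 = 0 and x3=1, x6=0:
g1 = NOT x2 = NOT 1 = 0
g2 = NOT g1 = NOT 0 = 1
g3 = g2 AND x1 = 1 AND 0 = 0
g4 = x3 AND g3 = 1 AND 0 = 0
g5 = x5 OR g4 = 0 OR 0 = 0
g6 = x4 OR g5 = 1 OR 0 = 1
g7 = NOT g6 = NOT 1 = 0
g8 = g7 AND x6 = 0 AND 0 = 0
So g8 = 0.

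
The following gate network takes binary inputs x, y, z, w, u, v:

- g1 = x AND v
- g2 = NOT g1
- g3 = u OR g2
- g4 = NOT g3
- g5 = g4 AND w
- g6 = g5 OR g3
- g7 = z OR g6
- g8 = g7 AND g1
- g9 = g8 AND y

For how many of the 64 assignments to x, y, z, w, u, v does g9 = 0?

57

g9 = g8 AND y must be 0, so at least one of g8, y is 0.
Enumerating the 64 input combinations, 57 give g9 = 0 and 7 give g9 = 1.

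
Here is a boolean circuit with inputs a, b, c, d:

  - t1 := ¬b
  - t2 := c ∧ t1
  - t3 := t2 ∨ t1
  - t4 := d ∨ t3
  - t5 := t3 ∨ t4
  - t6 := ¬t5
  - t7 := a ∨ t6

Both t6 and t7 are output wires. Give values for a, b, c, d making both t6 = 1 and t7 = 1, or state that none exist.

a=0, b=1, c=1, d=0

Check with a=0, b=1, c=1, d=0:
t1 = ¬b = ¬1 = 0
t2 = c ∧ t1 = 1 ∧ 0 = 0
t3 = t2 ∨ t1 = 0 ∨ 0 = 0
t4 = d ∨ t3 = 0 ∨ 0 = 0
t5 = t3 ∨ t4 = 0 ∨ 0 = 0
t6 = ¬t5 = ¬0 = 1
t7 = a ∨ t6 = 0 ∨ 1 = 1
So t6 = 1 and t7 = 1.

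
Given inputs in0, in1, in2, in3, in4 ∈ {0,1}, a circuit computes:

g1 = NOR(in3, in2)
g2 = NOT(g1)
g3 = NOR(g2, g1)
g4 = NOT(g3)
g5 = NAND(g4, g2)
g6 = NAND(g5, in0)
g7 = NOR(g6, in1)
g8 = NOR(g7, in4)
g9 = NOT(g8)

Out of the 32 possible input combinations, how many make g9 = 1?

g9 = NOT(g8) must be 1, so g8 = 0.
g8 = NOR(g7, in4) must be 0, so at least one of g7, in4 is 1.
Enumerating the 32 input combinations, 17 give g9 = 1 and 15 give g9 = 0.

17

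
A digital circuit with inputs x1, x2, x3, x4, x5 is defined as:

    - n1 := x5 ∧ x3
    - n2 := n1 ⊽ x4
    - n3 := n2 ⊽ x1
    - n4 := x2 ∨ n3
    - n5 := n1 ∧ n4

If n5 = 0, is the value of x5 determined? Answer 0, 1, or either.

either

Both values of x5 occur among assignments with n5 = 0:
  x5=0: x1=0, x2=0, x3=0, x4=0, x5=0
  x5=1: x1=0, x2=0, x3=0, x4=0, x5=1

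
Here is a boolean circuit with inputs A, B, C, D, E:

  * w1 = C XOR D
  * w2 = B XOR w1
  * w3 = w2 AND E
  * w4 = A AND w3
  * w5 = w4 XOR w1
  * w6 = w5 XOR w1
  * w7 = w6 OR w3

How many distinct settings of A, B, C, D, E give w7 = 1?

w7 = w6 OR w3 must be 1, so at least one of w6, w3 is 1.
Enumerating the 32 input combinations, 8 give w7 = 1 and 24 give w7 = 0.

8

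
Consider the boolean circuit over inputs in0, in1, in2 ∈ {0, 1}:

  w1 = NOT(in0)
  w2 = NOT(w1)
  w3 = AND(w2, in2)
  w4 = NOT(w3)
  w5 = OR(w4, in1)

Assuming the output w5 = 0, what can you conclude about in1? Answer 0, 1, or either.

w5 = OR(w4, in1) must be 0, so both w4 = 0 and in1 = 0.
w4 = NOT(w3) must be 0, so w3 = 1.
Every assignment with w5 = 0 has in1 = 0; there are 1 such assignment(s).
  in0=1, in1=0, in2=1

0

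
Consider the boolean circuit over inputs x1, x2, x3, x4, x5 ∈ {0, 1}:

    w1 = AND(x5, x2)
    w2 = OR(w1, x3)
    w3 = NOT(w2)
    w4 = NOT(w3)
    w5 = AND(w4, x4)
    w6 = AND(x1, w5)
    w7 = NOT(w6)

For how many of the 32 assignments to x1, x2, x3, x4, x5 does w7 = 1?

w7 = NOT(w6) must be 1, so w6 = 0.
w6 = AND(x1, w5) must be 0, so at least one of x1, w5 is 0.
Enumerating the 32 input combinations, 27 give w7 = 1 and 5 give w7 = 0.

27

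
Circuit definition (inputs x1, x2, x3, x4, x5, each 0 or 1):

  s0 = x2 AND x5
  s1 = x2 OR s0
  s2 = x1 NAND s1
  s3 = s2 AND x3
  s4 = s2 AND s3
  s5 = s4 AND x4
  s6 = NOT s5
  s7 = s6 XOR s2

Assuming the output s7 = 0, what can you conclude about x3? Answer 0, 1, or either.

Both values of x3 occur among assignments with s7 = 0:
  x3=0: x1=0, x2=0, x3=0, x4=0, x5=0
  x3=1: x1=0, x2=0, x3=1, x4=0, x5=0

either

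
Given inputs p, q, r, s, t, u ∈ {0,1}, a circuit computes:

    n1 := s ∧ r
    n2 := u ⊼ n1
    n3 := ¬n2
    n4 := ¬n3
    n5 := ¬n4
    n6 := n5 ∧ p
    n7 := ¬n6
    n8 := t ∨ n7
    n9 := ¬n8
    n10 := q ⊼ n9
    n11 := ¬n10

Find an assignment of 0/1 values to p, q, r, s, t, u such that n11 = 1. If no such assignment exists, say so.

p=1 q=1 r=1 s=1 t=0 u=1

Check with p=1 q=1 r=1 s=1 t=0 u=1:
n1 = s ∧ r = 1 ∧ 1 = 1
n2 = u ⊼ n1 = 1 ⊼ 1 = 0
n3 = ¬n2 = ¬0 = 1
n4 = ¬n3 = ¬1 = 0
n5 = ¬n4 = ¬0 = 1
n6 = n5 ∧ p = 1 ∧ 1 = 1
n7 = ¬n6 = ¬1 = 0
n8 = t ∨ n7 = 0 ∨ 0 = 0
n9 = ¬n8 = ¬0 = 1
n10 = q ⊼ n9 = 1 ⊼ 1 = 0
n11 = ¬n10 = ¬0 = 1
So n11 = 1 as required.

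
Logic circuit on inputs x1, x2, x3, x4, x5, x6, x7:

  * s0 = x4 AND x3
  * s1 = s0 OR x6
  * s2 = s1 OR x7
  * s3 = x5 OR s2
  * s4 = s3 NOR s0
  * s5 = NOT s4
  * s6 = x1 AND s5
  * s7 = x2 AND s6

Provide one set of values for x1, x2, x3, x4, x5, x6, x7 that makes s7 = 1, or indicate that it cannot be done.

x1=1, x2=1, x3=1, x4=1, x5=0, x6=1, x7=0

Check with x1=1, x2=1, x3=1, x4=1, x5=0, x6=1, x7=0:
s0 = x4 AND x3 = 1 AND 1 = 1
s1 = s0 OR x6 = 1 OR 1 = 1
s2 = s1 OR x7 = 1 OR 0 = 1
s3 = x5 OR s2 = 0 OR 1 = 1
s4 = s3 NOR s0 = 1 NOR 1 = 0
s5 = NOT s4 = NOT 0 = 1
s6 = x1 AND s5 = 1 AND 1 = 1
s7 = x2 AND s6 = 1 AND 1 = 1
So s7 = 1 as required.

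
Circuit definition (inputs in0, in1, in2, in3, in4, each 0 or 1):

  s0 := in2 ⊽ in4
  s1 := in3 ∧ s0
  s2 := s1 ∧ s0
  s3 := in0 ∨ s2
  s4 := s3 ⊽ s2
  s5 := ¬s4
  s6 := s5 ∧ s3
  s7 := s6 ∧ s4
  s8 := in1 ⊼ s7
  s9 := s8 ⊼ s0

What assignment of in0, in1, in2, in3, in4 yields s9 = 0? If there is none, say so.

s9 = s8 ⊼ s0 must be 0, so both s8 = 1 and s0 = 1.
s8 = in1 ⊼ s7 must be 1, so at least one of in1, s7 is 0.
s0 = in2 ⊽ in4 must be 1, so both in2 = 0 and in4 = 0.
Check with in0=1 in1=1 in2=0 in3=0 in4=0:
s0 = in2 ⊽ in4 = 0 ⊽ 0 = 1
s1 = in3 ∧ s0 = 0 ∧ 1 = 0
s2 = s1 ∧ s0 = 0 ∧ 1 = 0
s3 = in0 ∨ s2 = 1 ∨ 0 = 1
s4 = s3 ⊽ s2 = 1 ⊽ 0 = 0
s5 = ¬s4 = ¬0 = 1
s6 = s5 ∧ s3 = 1 ∧ 1 = 1
s7 = s6 ∧ s4 = 1 ∧ 0 = 0
s8 = in1 ⊼ s7 = 1 ⊼ 0 = 1
s9 = s8 ⊼ s0 = 1 ⊼ 1 = 0
So s9 = 0 as required.

in0=1 in1=1 in2=0 in3=0 in4=0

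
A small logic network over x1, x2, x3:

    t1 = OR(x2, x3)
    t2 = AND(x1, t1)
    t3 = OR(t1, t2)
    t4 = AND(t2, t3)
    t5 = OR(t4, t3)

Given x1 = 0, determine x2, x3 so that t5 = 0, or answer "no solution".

x2=0 x3=0

Check with x1 = 0 and x2=0, x3=0:
t1 = OR(x2, x3) = OR(0, 0) = 0
t2 = AND(x1, t1) = AND(0, 0) = 0
t3 = OR(t1, t2) = OR(0, 0) = 0
t4 = AND(t2, t3) = AND(0, 0) = 0
t5 = OR(t4, t3) = OR(0, 0) = 0
So t5 = 0.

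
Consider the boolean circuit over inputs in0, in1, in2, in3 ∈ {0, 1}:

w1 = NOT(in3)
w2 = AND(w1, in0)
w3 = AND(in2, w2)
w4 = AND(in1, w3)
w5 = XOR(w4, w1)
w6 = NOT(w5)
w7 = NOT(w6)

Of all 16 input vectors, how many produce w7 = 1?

7

w7 = NOT(w6) must be 1, so w6 = 0.
Enumerating the 16 input combinations, 7 give w7 = 1 and 9 give w7 = 0.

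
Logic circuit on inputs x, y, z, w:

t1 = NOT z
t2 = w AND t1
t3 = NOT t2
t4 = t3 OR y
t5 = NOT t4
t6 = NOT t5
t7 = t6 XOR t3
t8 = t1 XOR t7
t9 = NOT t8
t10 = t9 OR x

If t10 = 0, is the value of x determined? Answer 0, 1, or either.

0

t10 = t9 OR x must be 0, so both t9 = 0 and x = 0.
t9 = NOT t8 must be 0, so t8 = 1.
t8 = t1 XOR t7 must be 1, so t1 and t7 differ.
Every assignment with t10 = 0 has x = 0; there are 3 such assignment(s).
  x=0, y=0, z=0, w=0
  x=0, y=0, z=0, w=1
  x=0, y=1, z=0, w=0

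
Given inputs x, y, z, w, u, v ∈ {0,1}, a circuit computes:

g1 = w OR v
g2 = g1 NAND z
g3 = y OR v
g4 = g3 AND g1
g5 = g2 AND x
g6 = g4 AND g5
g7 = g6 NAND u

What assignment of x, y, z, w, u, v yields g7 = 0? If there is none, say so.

x=1, y=1, z=0, w=1, u=1, v=1

g7 = g6 NAND u must be 0, so both g6 = 1 and u = 1.
g6 = g4 AND g5 must be 1, so both g4 = 1 and g5 = 1.
g4 = g3 AND g1 must be 1, so both g3 = 1 and g1 = 1.
Check with x=1, y=1, z=0, w=1, u=1, v=1:
g1 = w OR v = 1 OR 1 = 1
g2 = g1 NAND z = 1 NAND 0 = 1
g3 = y OR v = 1 OR 1 = 1
g4 = g3 AND g1 = 1 AND 1 = 1
g5 = g2 AND x = 1 AND 1 = 1
g6 = g4 AND g5 = 1 AND 1 = 1
g7 = g6 NAND u = 1 NAND 1 = 0
So g7 = 0 as required.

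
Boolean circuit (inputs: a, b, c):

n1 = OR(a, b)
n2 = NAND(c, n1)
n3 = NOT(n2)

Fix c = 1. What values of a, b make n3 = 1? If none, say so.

a=1 b=1

n3 = NOT(n2) must be 1, so n2 = 0.
Check with c = 1 and a=1, b=1:
n1 = OR(a, b) = OR(1, 1) = 1
n2 = NAND(c, n1) = NAND(1, 1) = 0
n3 = NOT(n2) = NOT 0 = 1
So n3 = 1.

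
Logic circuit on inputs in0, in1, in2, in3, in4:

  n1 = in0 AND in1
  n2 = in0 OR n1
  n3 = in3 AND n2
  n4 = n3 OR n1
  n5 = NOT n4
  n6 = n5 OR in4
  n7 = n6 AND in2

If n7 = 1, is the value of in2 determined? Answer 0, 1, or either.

n7 = n6 AND in2 must be 1, so both n6 = 1 and in2 = 1.
n6 = n5 OR in4 must be 1, so at least one of n5, in4 is 1.
Every assignment with n7 = 1 has in2 = 1; there are 13 such assignment(s).

1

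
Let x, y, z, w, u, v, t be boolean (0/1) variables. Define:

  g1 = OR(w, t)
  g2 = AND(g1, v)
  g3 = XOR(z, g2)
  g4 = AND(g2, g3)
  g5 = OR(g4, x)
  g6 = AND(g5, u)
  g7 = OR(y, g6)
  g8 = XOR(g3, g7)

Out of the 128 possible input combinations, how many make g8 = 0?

67

g8 = XOR(g3, g7) must be 0, so g3 and g7 are equal.
Enumerating the 128 input combinations, 67 give g8 = 0 and 61 give g8 = 1.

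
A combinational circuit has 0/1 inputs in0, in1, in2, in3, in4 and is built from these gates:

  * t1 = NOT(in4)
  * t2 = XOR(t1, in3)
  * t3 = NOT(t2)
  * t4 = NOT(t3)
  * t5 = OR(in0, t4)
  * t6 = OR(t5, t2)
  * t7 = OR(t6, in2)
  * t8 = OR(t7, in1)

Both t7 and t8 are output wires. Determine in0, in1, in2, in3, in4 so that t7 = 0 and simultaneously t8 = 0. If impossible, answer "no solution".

Check with in0=0, in1=0, in2=0, in3=0, in4=1:
t1 = NOT(in4) = NOT 1 = 0
t2 = XOR(t1, in3) = XOR(0, 0) = 0
t3 = NOT(t2) = NOT 0 = 1
t4 = NOT(t3) = NOT 1 = 0
t5 = OR(in0, t4) = OR(0, 0) = 0
t6 = OR(t5, t2) = OR(0, 0) = 0
t7 = OR(t6, in2) = OR(0, 0) = 0
t8 = OR(t7, in1) = OR(0, 0) = 0
So t7 = 0 and t8 = 0.

in0=0, in1=0, in2=0, in3=0, in4=1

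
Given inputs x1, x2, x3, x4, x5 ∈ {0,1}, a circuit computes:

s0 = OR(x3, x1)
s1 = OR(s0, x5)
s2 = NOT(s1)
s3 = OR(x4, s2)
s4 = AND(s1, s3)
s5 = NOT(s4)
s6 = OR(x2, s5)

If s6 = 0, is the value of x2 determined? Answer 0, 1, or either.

s6 = OR(x2, s5) must be 0, so both x2 = 0 and s5 = 0.
Every assignment with s6 = 0 has x2 = 0; there are 7 such assignment(s).

0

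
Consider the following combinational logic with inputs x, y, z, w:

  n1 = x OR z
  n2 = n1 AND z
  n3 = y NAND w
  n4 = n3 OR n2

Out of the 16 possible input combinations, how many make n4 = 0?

2

n4 = n3 OR n2 must be 0, so both n3 = 0 and n2 = 0.
Enumerating the 16 input combinations, 2 give n4 = 0 and 14 give n4 = 1.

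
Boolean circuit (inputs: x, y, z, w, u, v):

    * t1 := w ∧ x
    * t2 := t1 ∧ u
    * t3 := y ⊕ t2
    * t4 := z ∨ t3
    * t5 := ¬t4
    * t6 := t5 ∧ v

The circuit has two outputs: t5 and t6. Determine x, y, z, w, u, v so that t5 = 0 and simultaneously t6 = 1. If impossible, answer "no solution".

Across all 64 input combinations, none give both t5 = 0 and t6 = 1.

no solution exists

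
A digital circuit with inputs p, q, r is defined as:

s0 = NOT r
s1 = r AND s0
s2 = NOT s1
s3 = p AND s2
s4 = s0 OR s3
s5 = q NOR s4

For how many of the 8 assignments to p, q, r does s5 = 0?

s5 = q NOR s4 must be 0, so at least one of q, s4 is 1.
Enumerating the 8 input combinations, 7 give s5 = 0 and 1 give s5 = 1.

7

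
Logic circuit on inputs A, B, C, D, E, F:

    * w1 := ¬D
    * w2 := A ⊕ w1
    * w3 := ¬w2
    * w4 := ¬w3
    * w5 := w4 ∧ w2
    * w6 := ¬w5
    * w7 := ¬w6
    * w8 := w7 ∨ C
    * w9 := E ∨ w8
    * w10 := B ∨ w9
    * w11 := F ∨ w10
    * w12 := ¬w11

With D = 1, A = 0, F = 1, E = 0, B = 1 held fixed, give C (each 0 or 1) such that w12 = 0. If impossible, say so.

C=1

w12 = ¬w11 must be 0, so w11 = 1.
w11 = F ∨ w10 must be 1, so at least one of F, w10 is 1.
Check with D = 1, A = 0, F = 1, E = 0, B = 1 and C=1:
w1 = ¬D = ¬1 = 0
w2 = A ⊕ w1 = 0 ⊕ 0 = 0
w3 = ¬w2 = ¬0 = 1
w4 = ¬w3 = ¬1 = 0
w5 = w4 ∧ w2 = 0 ∧ 0 = 0
w6 = ¬w5 = ¬0 = 1
w7 = ¬w6 = ¬1 = 0
w8 = w7 ∨ C = 0 ∨ 1 = 1
w9 = E ∨ w8 = 0 ∨ 1 = 1
w10 = B ∨ w9 = 1 ∨ 1 = 1
w11 = F ∨ w10 = 1 ∨ 1 = 1
w12 = ¬w11 = ¬1 = 0
So w12 = 0.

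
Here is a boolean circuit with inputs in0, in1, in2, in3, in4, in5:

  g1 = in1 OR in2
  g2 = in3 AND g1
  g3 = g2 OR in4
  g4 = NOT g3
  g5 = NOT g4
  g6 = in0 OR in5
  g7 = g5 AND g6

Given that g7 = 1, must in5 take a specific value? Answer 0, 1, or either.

Both values of in5 occur among assignments with g7 = 1:
  in5=0: in0=1, in1=0, in2=0, in3=0, in4=1, in5=0
  in5=1: in0=0, in1=0, in2=0, in3=0, in4=1, in5=1

either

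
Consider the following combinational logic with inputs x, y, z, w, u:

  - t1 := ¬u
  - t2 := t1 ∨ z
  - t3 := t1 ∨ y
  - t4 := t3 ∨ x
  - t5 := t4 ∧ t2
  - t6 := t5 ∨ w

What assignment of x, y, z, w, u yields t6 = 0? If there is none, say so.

Check with x=0 y=0 z=1 w=0 u=1:
t1 = ¬u = ¬1 = 0
t2 = t1 ∨ z = 0 ∨ 1 = 1
t3 = t1 ∨ y = 0 ∨ 0 = 0
t4 = t3 ∨ x = 0 ∨ 0 = 0
t5 = t4 ∧ t2 = 0 ∧ 1 = 0
t6 = t5 ∨ w = 0 ∨ 0 = 0
So t6 = 0 as required.

x=0 y=0 z=1 w=0 u=1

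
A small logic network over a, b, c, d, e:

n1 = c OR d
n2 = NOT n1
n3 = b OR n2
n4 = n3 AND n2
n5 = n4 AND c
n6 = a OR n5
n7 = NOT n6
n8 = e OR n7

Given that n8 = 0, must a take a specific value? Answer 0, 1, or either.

1

n8 = e OR n7 must be 0, so both e = 0 and n7 = 0.
Every assignment with n8 = 0 has a = 1; there are 8 such assignment(s).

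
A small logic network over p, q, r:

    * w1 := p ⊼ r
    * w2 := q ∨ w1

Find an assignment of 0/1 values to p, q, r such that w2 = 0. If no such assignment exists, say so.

p=1 q=0 r=1

w2 = q ∨ w1 must be 0, so both q = 0 and w1 = 0.
w1 = p ⊼ r must be 0, so both p = 1 and r = 1.
Check with p=1 q=0 r=1:
w1 = p ⊼ r = 1 ⊼ 1 = 0
w2 = q ∨ w1 = 0 ∨ 0 = 0
So w2 = 0 as required.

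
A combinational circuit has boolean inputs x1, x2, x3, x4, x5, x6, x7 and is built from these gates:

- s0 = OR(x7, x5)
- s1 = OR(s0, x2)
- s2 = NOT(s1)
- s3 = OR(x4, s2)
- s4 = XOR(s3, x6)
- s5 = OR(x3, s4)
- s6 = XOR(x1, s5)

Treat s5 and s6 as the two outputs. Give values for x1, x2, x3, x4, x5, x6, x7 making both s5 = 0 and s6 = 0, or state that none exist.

x1=0, x2=0, x3=0, x4=0, x5=1, x6=0, x7=1

Check with x1=0, x2=0, x3=0, x4=0, x5=1, x6=0, x7=1:
s0 = OR(x7, x5) = OR(1, 1) = 1
s1 = OR(s0, x2) = OR(1, 0) = 1
s2 = NOT(s1) = NOT 1 = 0
s3 = OR(x4, s2) = OR(0, 0) = 0
s4 = XOR(s3, x6) = XOR(0, 0) = 0
s5 = OR(x3, s4) = OR(0, 0) = 0
s6 = XOR(x1, s5) = XOR(0, 0) = 0
So s5 = 0 and s6 = 0.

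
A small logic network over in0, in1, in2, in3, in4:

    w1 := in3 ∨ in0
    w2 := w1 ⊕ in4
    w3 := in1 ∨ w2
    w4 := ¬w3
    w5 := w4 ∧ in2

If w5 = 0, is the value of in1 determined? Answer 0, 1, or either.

Both values of in1 occur among assignments with w5 = 0:
  in1=0: in0=0, in1=0, in2=0, in3=0, in4=0
  in1=1: in0=0, in1=1, in2=0, in3=0, in4=0

either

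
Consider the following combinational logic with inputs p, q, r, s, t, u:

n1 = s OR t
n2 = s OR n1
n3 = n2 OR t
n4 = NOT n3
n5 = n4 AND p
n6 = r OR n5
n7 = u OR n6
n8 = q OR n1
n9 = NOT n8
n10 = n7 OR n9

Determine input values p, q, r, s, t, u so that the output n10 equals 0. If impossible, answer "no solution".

p=0 q=1 r=0 s=0 t=1 u=0

n10 = n7 OR n9 must be 0, so both n7 = 0 and n9 = 0.
n7 = u OR n6 must be 0, so both u = 0 and n6 = 0.
n9 = NOT n8 must be 0, so n8 = 1.
Check with p=0 q=1 r=0 s=0 t=1 u=0:
n1 = s OR t = 0 OR 1 = 1
n2 = s OR n1 = 0 OR 1 = 1
n3 = n2 OR t = 1 OR 1 = 1
n4 = NOT n3 = NOT 1 = 0
n5 = n4 AND p = 0 AND 0 = 0
n6 = r OR n5 = 0 OR 0 = 0
n7 = u OR n6 = 0 OR 0 = 0
n8 = q OR n1 = 1 OR 1 = 1
n9 = NOT n8 = NOT 1 = 0
n10 = n7 OR n9 = 0 OR 0 = 0
So n10 = 0 as required.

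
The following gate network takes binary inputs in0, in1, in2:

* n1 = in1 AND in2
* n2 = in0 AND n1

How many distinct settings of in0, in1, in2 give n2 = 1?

n2 = in0 AND n1 must be 1, so both in0 = 1 and n1 = 1.
Enumerating the 8 input combinations, 1 give n2 = 1 and 7 give n2 = 0.

1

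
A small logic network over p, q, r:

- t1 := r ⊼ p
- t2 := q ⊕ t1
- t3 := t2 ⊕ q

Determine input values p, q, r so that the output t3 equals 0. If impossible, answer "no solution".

t3 = t2 ⊕ q must be 0, so t2 and q are equal.
Check with p=1, q=0, r=1:
t1 = r ⊼ p = 1 ⊼ 1 = 0
t2 = q ⊕ t1 = 0 ⊕ 0 = 0
t3 = t2 ⊕ q = 0 ⊕ 0 = 0
So t3 = 0 as required.

p=1, q=0, r=1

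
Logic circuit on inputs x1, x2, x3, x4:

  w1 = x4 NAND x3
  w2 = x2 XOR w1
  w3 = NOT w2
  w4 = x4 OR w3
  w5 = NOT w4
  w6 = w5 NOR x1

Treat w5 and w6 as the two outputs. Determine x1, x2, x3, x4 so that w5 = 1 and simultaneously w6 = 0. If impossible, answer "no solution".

Check with x1=0 x2=0 x3=1 x4=0:
w1 = x4 NAND x3 = 0 NAND 1 = 1
w2 = x2 XOR w1 = 0 XOR 1 = 1
w3 = NOT w2 = NOT 1 = 0
w4 = x4 OR w3 = 0 OR 0 = 0
w5 = NOT w4 = NOT 0 = 1
w6 = w5 NOR x1 = 1 NOR 0 = 0
So w5 = 1 and w6 = 0.

x1=0 x2=0 x3=1 x4=0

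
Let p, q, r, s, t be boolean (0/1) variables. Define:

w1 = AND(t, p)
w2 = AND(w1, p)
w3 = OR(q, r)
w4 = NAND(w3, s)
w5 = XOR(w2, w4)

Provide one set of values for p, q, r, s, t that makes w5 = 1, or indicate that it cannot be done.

w5 = XOR(w2, w4) must be 1, so w2 and w4 differ.
Check with p=1, q=0, r=1, s=0, t=0:
w1 = AND(t, p) = AND(0, 1) = 0
w2 = AND(w1, p) = AND(0, 1) = 0
w3 = OR(q, r) = OR(0, 1) = 1
w4 = NAND(w3, s) = NAND(1, 0) = 1
w5 = XOR(w2, w4) = XOR(0, 1) = 1
So w5 = 1 as required.

p=1, q=0, r=1, s=0, t=0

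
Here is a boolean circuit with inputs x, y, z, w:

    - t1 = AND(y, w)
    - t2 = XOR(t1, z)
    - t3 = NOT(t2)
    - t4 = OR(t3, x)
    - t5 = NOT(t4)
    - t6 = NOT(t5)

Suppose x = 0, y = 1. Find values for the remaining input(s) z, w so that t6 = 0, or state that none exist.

Check with x = 0, y = 1 and z=1, w=0:
t1 = AND(y, w) = AND(1, 0) = 0
t2 = XOR(t1, z) = XOR(0, 1) = 1
t3 = NOT(t2) = NOT 1 = 0
t4 = OR(t3, x) = OR(0, 0) = 0
t5 = NOT(t4) = NOT 0 = 1
t6 = NOT(t5) = NOT 1 = 0
So t6 = 0.

z=1 w=0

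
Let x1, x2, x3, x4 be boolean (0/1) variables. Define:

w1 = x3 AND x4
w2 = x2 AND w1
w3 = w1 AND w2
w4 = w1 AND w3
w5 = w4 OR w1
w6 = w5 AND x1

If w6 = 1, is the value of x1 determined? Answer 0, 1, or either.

w6 = w5 AND x1 must be 1, so both w5 = 1 and x1 = 1.
w5 = w4 OR w1 must be 1, so at least one of w4, w1 is 1.
Every assignment with w6 = 1 has x1 = 1; there are 2 such assignment(s).
  x1=1, x2=0, x3=1, x4=1
  x1=1, x2=1, x3=1, x4=1

1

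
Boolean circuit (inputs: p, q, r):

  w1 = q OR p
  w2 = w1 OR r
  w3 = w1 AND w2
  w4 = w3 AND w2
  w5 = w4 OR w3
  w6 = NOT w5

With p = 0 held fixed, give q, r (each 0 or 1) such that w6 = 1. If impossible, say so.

w6 = NOT w5 must be 1, so w5 = 0.
Check with p = 0 and q=0, r=1:
w1 = q OR p = 0 OR 0 = 0
w2 = w1 OR r = 0 OR 1 = 1
w3 = w1 AND w2 = 0 AND 1 = 0
w4 = w3 AND w2 = 0 AND 1 = 0
w5 = w4 OR w3 = 0 OR 0 = 0
w6 = NOT w5 = NOT 0 = 1
So w6 = 1.

q=0, r=1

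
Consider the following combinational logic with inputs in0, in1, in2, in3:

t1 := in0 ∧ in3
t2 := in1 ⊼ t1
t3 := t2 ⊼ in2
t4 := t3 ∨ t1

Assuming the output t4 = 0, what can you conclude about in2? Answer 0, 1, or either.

1

t4 = t3 ∨ t1 must be 0, so both t3 = 0 and t1 = 0.
t3 = t2 ⊼ in2 must be 0, so both t2 = 1 and in2 = 1.
t1 = in0 ∧ in3 must be 0, so at least one of in0, in3 is 0.
Every assignment with t4 = 0 has in2 = 1; there are 6 such assignment(s).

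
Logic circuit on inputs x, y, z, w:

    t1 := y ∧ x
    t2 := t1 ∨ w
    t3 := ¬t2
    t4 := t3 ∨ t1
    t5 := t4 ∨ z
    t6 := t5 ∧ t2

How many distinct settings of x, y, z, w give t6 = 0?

t6 = t5 ∧ t2 must be 0, so at least one of t5, t2 is 0.
Enumerating the 16 input combinations, 9 give t6 = 0 and 7 give t6 = 1.

9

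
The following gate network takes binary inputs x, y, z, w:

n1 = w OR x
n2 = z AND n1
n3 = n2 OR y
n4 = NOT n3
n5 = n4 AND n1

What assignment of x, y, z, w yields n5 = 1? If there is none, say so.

n5 = n4 AND n1 must be 1, so both n4 = 1 and n1 = 1.
n4 = NOT n3 must be 1, so n3 = 0.
Check with x=1, y=0, z=0, w=0:
n1 = w OR x = 0 OR 1 = 1
n2 = z AND n1 = 0 AND 1 = 0
n3 = n2 OR y = 0 OR 0 = 0
n4 = NOT n3 = NOT 0 = 1
n5 = n4 AND n1 = 1 AND 1 = 1
So n5 = 1 as required.

x=1, y=0, z=0, w=0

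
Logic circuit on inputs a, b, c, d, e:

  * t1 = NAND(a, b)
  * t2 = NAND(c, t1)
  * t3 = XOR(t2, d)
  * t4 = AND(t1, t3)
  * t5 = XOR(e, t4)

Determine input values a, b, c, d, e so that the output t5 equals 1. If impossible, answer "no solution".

t5 = XOR(e, t4) must be 1, so e and t4 differ.
Check with a=0, b=1, c=1, d=0, e=1:
t1 = NAND(a, b) = NAND(0, 1) = 1
t2 = NAND(c, t1) = NAND(1, 1) = 0
t3 = XOR(t2, d) = XOR(0, 0) = 0
t4 = AND(t1, t3) = AND(1, 0) = 0
t5 = XOR(e, t4) = XOR(1, 0) = 1
So t5 = 1 as required.

a=0, b=1, c=1, d=0, e=1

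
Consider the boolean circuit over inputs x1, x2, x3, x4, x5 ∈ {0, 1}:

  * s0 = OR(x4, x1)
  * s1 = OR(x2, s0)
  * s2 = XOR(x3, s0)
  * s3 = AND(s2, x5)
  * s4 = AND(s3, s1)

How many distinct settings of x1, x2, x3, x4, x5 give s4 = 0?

25

s4 = AND(s3, s1) must be 0, so at least one of s3, s1 is 0.
Enumerating the 32 input combinations, 25 give s4 = 0 and 7 give s4 = 1.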